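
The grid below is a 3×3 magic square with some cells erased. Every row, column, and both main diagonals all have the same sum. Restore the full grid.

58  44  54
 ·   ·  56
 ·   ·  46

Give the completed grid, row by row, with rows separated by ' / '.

58 44 54 / 48 52 56 / 50 60 46

Column 3 is already complete: 54 + 56 + 46 = 156, so that is the magic constant.
Main diagonal must total 156; the given cells sum to 104, so (2,2) = 52.
Anti-diagonal must total 156; the given cells sum to 106, so (3,1) = 50.
Row 2 must total 156; the given cells sum to 108, so (2,1) = 48.
The remaining cell in row 3 is (3,2) = 156 − 96 = 60.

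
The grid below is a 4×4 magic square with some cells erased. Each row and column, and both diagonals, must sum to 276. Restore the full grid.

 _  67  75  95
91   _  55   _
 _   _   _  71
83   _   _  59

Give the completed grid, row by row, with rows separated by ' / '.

39 67 75 95 / 91 79 55 51 / 63 43 99 71 / 83 87 47 59

Row 1 needs 276; the known cells sum to 237, so (1,1) = 39.
From column 1, 276 − (39 + 91 + 83) gives (3,1) = 63.
From column 4, 276 − (95 + 71 + 59) gives (2,4) = 51.
Anti-diagonal: 95 + 55 + 83 + ? = 276, so (3,2) = 43.
Using row 2: 91 + 55 + 51 + ? → (2,2) = 276 − 197 = 79.
Row 3: 63 + 43 + 71 + ? = 276, so (3,3) = 99.
Column 2: 67 + 79 + 43 + ? = 276, so (4,2) = 87.
From column 3, 276 − (75 + 55 + 99) gives (4,3) = 47.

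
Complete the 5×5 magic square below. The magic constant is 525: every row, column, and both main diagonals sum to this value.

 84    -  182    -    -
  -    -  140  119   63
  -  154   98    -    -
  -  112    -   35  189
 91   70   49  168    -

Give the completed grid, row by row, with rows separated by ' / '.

Row 5 must total 525; the given cells sum to 378, so (5,5) = 147.
Using column 3: 182 + 140 + 98 + 49 + ? → (4,3) = 525 − 469 = 56.
The remaining cell in main diagonal is (2,2) = 525 − 364 = 161.
Anti-diagonal needs 525; the known cells sum to 420, so (1,5) = 105.
The remaining cell in row 2 is (2,1) = 525 − 483 = 42.
The remaining cell in row 4 is (4,1) = 525 − 392 = 133.
From column 1, 525 − (84 + 42 + 133 + 91) gives (3,1) = 175.
The remaining cell in column 2 is (1,2) = 525 − 497 = 28.
Column 5: 105 + 63 + 189 + 147 + ? = 525, so (3,5) = 21.
The remaining cell in row 1 is (1,4) = 525 − 399 = 126.
From row 3, 525 − (175 + 154 + 98 + 21) gives (3,4) = 77.

84 28 182 126 105 / 42 161 140 119 63 / 175 154 98 77 21 / 133 112 56 35 189 / 91 70 49 168 147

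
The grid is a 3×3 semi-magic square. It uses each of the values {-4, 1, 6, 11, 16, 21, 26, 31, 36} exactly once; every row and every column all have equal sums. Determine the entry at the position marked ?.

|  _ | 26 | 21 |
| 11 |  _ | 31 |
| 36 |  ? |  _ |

16

The 9 entries sum to 144, so each line sums to 144/3 = 48.
The remaining cell in row 1 is (1,1) = 48 − 47 = 1.
Row 2: 11 + 31 + ? = 48, so (2,2) = 6.
The remaining cell in column 2 is (3,2) = 48 − 32 = 16.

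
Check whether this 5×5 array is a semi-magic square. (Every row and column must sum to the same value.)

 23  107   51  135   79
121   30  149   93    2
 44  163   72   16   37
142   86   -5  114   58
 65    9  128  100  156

No — column 4 sums to 458 but column 3 sums to 395.

Row 1: 23 + 107 + 51 + 135 + 79 = 395.
Row 2: 121 + 30 + 149 + 93 + 2 = 395.
Row 3: 44 + 163 + 72 + 16 + 37 = 332.
Row 4: 142 + 86 + (-5) + 114 + 58 = 395.
Row 5: 65 + 9 + 128 + 100 + 156 = 458.
Column 1: 23 + 121 + 44 + 142 + 65 = 395.
Column 2: 107 + 30 + 163 + 86 + 9 = 395.
Column 3: 51 + 149 + 72 + (-5) + 128 = 395.
Column 4: 135 + 93 + 16 + 114 + 100 = 458.
Column 5: 79 + 2 + 37 + 58 + 156 = 332.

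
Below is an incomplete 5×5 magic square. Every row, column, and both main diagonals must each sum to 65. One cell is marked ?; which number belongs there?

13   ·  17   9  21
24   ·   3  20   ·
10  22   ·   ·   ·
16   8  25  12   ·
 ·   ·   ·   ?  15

23

Row 1 needs 65; the known cells sum to 60, so (1,2) = 5.
Row 4 must total 65; the given cells sum to 61, so (4,5) = 4.
Column 1 must total 65; the given cells sum to 63, so (5,1) = 2.
Anti-diagonal: 21 + 20 + 8 + 2 + ? = 65, so (3,3) = 14.
Column 3: 17 + 3 + 14 + 25 + ? = 65, so (5,3) = 6.
From main diagonal, 65 − (13 + 14 + 12 + 15) gives (2,2) = 11.
Row 2: 24 + 11 + 3 + 20 + ? = 65, so (2,5) = 7.
Column 2 needs 65; the known cells sum to 46, so (5,2) = 19.
Column 5: 21 + 7 + 4 + 15 + ? = 65, so (3,5) = 18.
Using row 3: 10 + 22 + 14 + 18 + ? → (3,4) = 65 − 64 = 1.
Row 5: 2 + 19 + 6 + 15 + ? = 65, so (5,4) = 23.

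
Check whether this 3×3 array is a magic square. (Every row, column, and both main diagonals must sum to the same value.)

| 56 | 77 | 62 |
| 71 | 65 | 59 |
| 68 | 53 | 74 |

Row 1: 56 + 77 + 62 = 195.
Row 2: 71 + 65 + 59 = 195.
Row 3: 68 + 53 + 74 = 195.
Column 1: 56 + 71 + 68 = 195.
Column 2: 77 + 65 + 53 = 195.
Column 3: 62 + 59 + 74 = 195.
Main diagonal: 56 + 65 + 74 = 195.
Anti-diagonal: 62 + 65 + 68 = 195.
All lines sum to 195.

Yes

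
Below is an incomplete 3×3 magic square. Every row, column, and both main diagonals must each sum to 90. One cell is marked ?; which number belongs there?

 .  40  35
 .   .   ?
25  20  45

10

Using row 1: 40 + 35 + ? → (1,1) = 90 − 75 = 15.
The remaining cell in column 1 is (2,1) = 90 − 40 = 50.
The remaining cell in column 2 is (2,2) = 90 − 60 = 30.
Column 3 must total 90; the given cells sum to 80, so (2,3) = 10.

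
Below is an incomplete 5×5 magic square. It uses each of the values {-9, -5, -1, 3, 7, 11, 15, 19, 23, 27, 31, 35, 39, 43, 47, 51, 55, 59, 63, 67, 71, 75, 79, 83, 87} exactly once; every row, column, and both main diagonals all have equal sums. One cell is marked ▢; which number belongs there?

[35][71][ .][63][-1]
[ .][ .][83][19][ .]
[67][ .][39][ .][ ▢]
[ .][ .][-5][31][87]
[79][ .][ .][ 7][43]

The 25 entries sum to 975, so each line sums to 975/5 = 195.
Row 1: 35 + 71 + 63 + (-1) + ? = 195, so (1,3) = 27.
The remaining cell in column 3 is (5,3) = 195 − 144 = 51.
Column 4: 63 + 19 + 31 + 7 + ? = 195, so (3,4) = 75.
Main diagonal must total 195; the given cells sum to 148, so (2,2) = 47.
Anti-diagonal must total 195; the given cells sum to 136, so (4,2) = 59.
Row 4 needs 195; the known cells sum to 172, so (4,1) = 23.
Row 5 must total 195; the given cells sum to 180, so (5,2) = 15.
From column 1, 195 − (35 + 67 + 23 + 79) gives (2,1) = -9.
From column 2, 195 − (71 + 47 + 59 + 15) gives (3,2) = 3.
Row 2: -9 + 47 + 83 + 19 + ? = 195, so (2,5) = 55.
Row 3: 67 + 3 + 39 + 75 + ? = 195, so (3,5) = 11.

11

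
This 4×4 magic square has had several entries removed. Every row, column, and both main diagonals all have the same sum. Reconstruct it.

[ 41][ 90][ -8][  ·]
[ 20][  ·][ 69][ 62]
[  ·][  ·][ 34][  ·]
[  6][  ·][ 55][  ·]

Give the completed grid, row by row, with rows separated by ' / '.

41 90 -8 27 / 20 -1 69 62 / 83 48 34 -15 / 6 13 55 76

Column 3 is already complete: -8 + 69 + 34 + 55 = 150, so that is the magic constant.
Row 1 needs 150; the known cells sum to 123, so (1,4) = 27.
The remaining cell in row 2 is (2,2) = 150 − 151 = -1.
The remaining cell in column 1 is (3,1) = 150 − 67 = 83.
Main diagonal: 41 + (-1) + 34 + ? = 150, so (4,4) = 76.
From anti-diagonal, 150 − (27 + 69 + 6) gives (3,2) = 48.
Row 3 must total 150; the given cells sum to 165, so (3,4) = -15.
Row 4 needs 150; the known cells sum to 137, so (4,2) = 13.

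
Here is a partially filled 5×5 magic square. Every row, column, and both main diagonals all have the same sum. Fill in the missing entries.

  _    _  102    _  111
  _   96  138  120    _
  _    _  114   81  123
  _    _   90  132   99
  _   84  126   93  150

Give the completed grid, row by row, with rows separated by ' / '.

Column 3 is already complete: 102 + 138 + 114 + 90 + 126 = 570, so that is the magic constant.
Row 5 needs 570; the known cells sum to 453, so (5,1) = 117.
Using column 4: 120 + 81 + 132 + 93 + ? → (1,4) = 570 − 426 = 144.
The remaining cell in column 5 is (2,5) = 570 − 483 = 87.
Main diagonal needs 570; the known cells sum to 492, so (1,1) = 78.
Anti-diagonal needs 570; the known cells sum to 462, so (4,2) = 108.
Using row 1: 78 + 102 + 144 + 111 + ? → (1,2) = 570 − 435 = 135.
The remaining cell in row 2 is (2,1) = 570 − 441 = 129.
The remaining cell in row 4 is (4,1) = 570 − 429 = 141.
Column 1 needs 570; the known cells sum to 465, so (3,1) = 105.
From column 2, 570 − (135 + 96 + 108 + 84) gives (3,2) = 147.

78 135 102 144 111 / 129 96 138 120 87 / 105 147 114 81 123 / 141 108 90 132 99 / 117 84 126 93 150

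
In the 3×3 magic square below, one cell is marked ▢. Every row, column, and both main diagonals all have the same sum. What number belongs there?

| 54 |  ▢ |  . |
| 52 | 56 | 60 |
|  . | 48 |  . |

Row 2 is complete and sums to 168; that is the magic constant.
Column 1 must total 168; the given cells sum to 106, so (3,1) = 62.
Using column 2: 56 + 48 + ? → (1,2) = 168 − 104 = 64.

64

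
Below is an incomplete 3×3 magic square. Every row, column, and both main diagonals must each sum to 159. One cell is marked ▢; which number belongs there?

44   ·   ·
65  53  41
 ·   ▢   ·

47

Column 1: 44 + 65 + ? = 159, so (3,1) = 50.
Main diagonal must total 159; the given cells sum to 97, so (3,3) = 62.
Anti-diagonal needs 159; the known cells sum to 103, so (1,3) = 56.
Row 1 must total 159; the given cells sum to 100, so (1,2) = 59.
Row 3 needs 159; the known cells sum to 112, so (3,2) = 47.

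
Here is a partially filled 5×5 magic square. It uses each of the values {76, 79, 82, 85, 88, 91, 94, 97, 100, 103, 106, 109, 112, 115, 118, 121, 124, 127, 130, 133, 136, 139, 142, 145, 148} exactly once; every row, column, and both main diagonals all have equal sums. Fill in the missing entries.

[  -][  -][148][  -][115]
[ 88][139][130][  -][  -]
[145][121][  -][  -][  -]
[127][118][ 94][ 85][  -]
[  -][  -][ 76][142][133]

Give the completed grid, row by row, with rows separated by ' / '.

The 25 entries sum to 2800, so each line sums to 2800/5 = 560.
Row 4 needs 560; the known cells sum to 424, so (4,5) = 136.
From column 3, 560 − (148 + 130 + 94 + 76) gives (3,3) = 112.
The remaining cell in main diagonal is (1,1) = 560 − 469 = 91.
Column 1 needs 560; the known cells sum to 451, so (5,1) = 109.
The remaining cell in anti-diagonal is (2,4) = 560 − 454 = 106.
Row 2 needs 560; the known cells sum to 463, so (2,5) = 97.
From row 5, 560 − (109 + 76 + 142 + 133) gives (5,2) = 100.
Using column 2: 139 + 121 + 118 + 100 + ? → (1,2) = 560 − 478 = 82.
Column 5: 115 + 97 + 136 + 133 + ? = 560, so (3,5) = 79.
Row 1: 91 + 82 + 148 + 115 + ? = 560, so (1,4) = 124.
Row 3 must total 560; the given cells sum to 457, so (3,4) = 103.

91 82 148 124 115 / 88 139 130 106 97 / 145 121 112 103 79 / 127 118 94 85 136 / 109 100 76 142 133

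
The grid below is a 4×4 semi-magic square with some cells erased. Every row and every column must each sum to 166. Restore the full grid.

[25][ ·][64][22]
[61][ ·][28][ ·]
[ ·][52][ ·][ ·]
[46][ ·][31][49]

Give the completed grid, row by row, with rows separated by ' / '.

Row 1 needs 166; the known cells sum to 111, so (1,2) = 55.
The remaining cell in row 4 is (4,2) = 166 − 126 = 40.
Column 1 must total 166; the given cells sum to 132, so (3,1) = 34.
Column 2: 55 + 52 + 40 + ? = 166, so (2,2) = 19.
Using column 3: 64 + 28 + 31 + ? → (3,3) = 166 − 123 = 43.
Row 2: 61 + 19 + 28 + ? = 166, so (2,4) = 58.
From row 3, 166 − (34 + 52 + 43) gives (3,4) = 37.

25 55 64 22 / 61 19 28 58 / 34 52 43 37 / 46 40 31 49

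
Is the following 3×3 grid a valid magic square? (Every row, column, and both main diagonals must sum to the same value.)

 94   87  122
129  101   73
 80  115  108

Yes

Row 1: 94 + 87 + 122 = 303.
Row 2: 129 + 101 + 73 = 303.
Row 3: 80 + 115 + 108 = 303.
Column 1: 94 + 129 + 80 = 303.
Column 2: 87 + 101 + 115 = 303.
Column 3: 122 + 73 + 108 = 303.
Main diagonal: 94 + 101 + 108 = 303.
Anti-diagonal: 122 + 101 + 80 = 303.
All lines sum to 303.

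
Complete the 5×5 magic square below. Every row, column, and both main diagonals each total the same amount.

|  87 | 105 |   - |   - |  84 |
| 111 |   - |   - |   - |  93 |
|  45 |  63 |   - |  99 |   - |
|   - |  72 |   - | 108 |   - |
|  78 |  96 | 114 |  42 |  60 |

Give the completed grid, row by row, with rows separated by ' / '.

Row 5 is already complete: 78 + 96 + 114 + 42 + 60 = 390, so that is the magic constant.
Using column 1: 87 + 111 + 45 + 78 + ? → (4,1) = 390 − 321 = 69.
The remaining cell in column 2 is (2,2) = 390 − 336 = 54.
Using main diagonal: 87 + 54 + 108 + 60 + ? → (3,3) = 390 − 309 = 81.
Using anti-diagonal: 84 + 81 + 72 + 78 + ? → (2,4) = 390 − 315 = 75.
Using row 2: 111 + 54 + 75 + 93 + ? → (2,3) = 390 − 333 = 57.
The remaining cell in row 3 is (3,5) = 390 − 288 = 102.
Column 4 needs 390; the known cells sum to 324, so (1,4) = 66.
Column 5 must total 390; the given cells sum to 339, so (4,5) = 51.
From row 1, 390 − (87 + 105 + 66 + 84) gives (1,3) = 48.
Row 4 needs 390; the known cells sum to 300, so (4,3) = 90.

87 105 48 66 84 / 111 54 57 75 93 / 45 63 81 99 102 / 69 72 90 108 51 / 78 96 114 42 60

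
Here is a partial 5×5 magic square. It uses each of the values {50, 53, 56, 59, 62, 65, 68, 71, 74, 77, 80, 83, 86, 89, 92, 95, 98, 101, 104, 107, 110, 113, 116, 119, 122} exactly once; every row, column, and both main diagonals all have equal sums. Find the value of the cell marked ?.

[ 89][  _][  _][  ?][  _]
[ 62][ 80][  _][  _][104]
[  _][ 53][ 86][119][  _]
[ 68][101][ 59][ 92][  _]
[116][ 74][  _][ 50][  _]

The 25 entries sum to 2150, so each line sums to 2150/5 = 430.
The remaining cell in row 4 is (4,5) = 430 − 320 = 110.
Column 1 must total 430; the given cells sum to 335, so (3,1) = 95.
Column 2 must total 430; the given cells sum to 308, so (1,2) = 122.
Using main diagonal: 89 + 80 + 86 + 92 + ? → (5,5) = 430 − 347 = 83.
Row 3 must total 430; the given cells sum to 353, so (3,5) = 77.
From row 5, 430 − (116 + 74 + 50 + 83) gives (5,3) = 107.
Column 5 needs 430; the known cells sum to 374, so (1,5) = 56.
Using anti-diagonal: 56 + 86 + 101 + 116 + ? → (2,4) = 430 − 359 = 71.
Row 2 must total 430; the given cells sum to 317, so (2,3) = 113.
Column 3 must total 430; the given cells sum to 365, so (1,3) = 65.
From column 4, 430 − (71 + 119 + 92 + 50) gives (1,4) = 98.

98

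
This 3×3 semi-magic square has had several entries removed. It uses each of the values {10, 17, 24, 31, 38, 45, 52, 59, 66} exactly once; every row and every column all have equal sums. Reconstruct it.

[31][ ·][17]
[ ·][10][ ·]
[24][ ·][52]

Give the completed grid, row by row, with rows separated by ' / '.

The 9 entries sum to 342, so each line sums to 342/3 = 114.
The remaining cell in row 1 is (1,2) = 114 − 48 = 66.
From row 3, 114 − (24 + 52) gives (3,2) = 38.
Using column 1: 31 + 24 + ? → (2,1) = 114 − 55 = 59.
From column 3, 114 − (17 + 52) gives (2,3) = 45.

31 66 17 / 59 10 45 / 24 38 52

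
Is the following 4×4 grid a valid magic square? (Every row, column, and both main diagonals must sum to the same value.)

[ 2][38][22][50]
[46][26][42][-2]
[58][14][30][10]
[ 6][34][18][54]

Row 1: 2 + 38 + 22 + 50 = 112.
Row 2: 46 + 26 + 42 + (-2) = 112.
Row 3: 58 + 14 + 30 + 10 = 112.
Row 4: 6 + 34 + 18 + 54 = 112.
Column 1: 2 + 46 + 58 + 6 = 112.
Column 2: 38 + 26 + 14 + 34 = 112.
Column 3: 22 + 42 + 30 + 18 = 112.
Column 4: 50 + (-2) + 10 + 54 = 112.
Main diagonal: 2 + 26 + 30 + 54 = 112.
Anti-diagonal: 50 + 42 + 14 + 6 = 112.
All lines sum to 112.

Yes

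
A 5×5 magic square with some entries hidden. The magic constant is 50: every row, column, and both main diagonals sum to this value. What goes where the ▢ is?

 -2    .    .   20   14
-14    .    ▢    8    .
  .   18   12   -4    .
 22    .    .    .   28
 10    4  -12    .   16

Row 5: 10 + 4 + (-12) + 16 + ? = 50, so (5,4) = 32.
The remaining cell in column 1 is (3,1) = 50 − 16 = 34.
Using column 4: 20 + 8 + (-4) + 32 + ? → (4,4) = 50 − 56 = -6.
From main diagonal, 50 − (-2 + 12 + (-6) + 16) gives (2,2) = 30.
Using anti-diagonal: 14 + 8 + 12 + 10 + ? → (4,2) = 50 − 44 = 6.
Row 3 needs 50; the known cells sum to 60, so (3,5) = -10.
Row 4 needs 50; the known cells sum to 50, so (4,3) = 0.
Column 2 needs 50; the known cells sum to 58, so (1,2) = -8.
Column 5 must total 50; the given cells sum to 48, so (2,5) = 2.
Row 1 needs 50; the known cells sum to 24, so (1,3) = 26.
Row 2 must total 50; the given cells sum to 26, so (2,3) = 24.

24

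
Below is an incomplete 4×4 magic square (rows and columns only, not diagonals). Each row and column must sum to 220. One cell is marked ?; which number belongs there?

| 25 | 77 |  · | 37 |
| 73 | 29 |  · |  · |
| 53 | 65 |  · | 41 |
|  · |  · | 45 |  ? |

Using row 1: 25 + 77 + 37 + ? → (1,3) = 220 − 139 = 81.
Using row 3: 53 + 65 + 41 + ? → (3,3) = 220 − 159 = 61.
Column 1 must total 220; the given cells sum to 151, so (4,1) = 69.
Column 2: 77 + 29 + 65 + ? = 220, so (4,2) = 49.
Column 3 must total 220; the given cells sum to 187, so (2,3) = 33.
The remaining cell in row 2 is (2,4) = 220 − 135 = 85.
The remaining cell in row 4 is (4,4) = 220 − 163 = 57.

57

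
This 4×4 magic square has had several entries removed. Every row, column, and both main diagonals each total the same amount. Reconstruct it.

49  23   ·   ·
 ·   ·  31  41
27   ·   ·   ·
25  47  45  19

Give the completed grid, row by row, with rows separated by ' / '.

49 23 21 43 / 35 29 31 41 / 27 37 39 33 / 25 47 45 19

Row 4 is already complete: 25 + 47 + 45 + 19 = 136, so that is the magic constant.
From column 1, 136 − (49 + 27 + 25) gives (2,1) = 35.
The remaining cell in row 2 is (2,2) = 136 − 107 = 29.
Column 2 must total 136; the given cells sum to 99, so (3,2) = 37.
Main diagonal: 49 + 29 + 19 + ? = 136, so (3,3) = 39.
Anti-diagonal must total 136; the given cells sum to 93, so (1,4) = 43.
Row 1 must total 136; the given cells sum to 115, so (1,3) = 21.
Row 3: 27 + 37 + 39 + ? = 136, so (3,4) = 33.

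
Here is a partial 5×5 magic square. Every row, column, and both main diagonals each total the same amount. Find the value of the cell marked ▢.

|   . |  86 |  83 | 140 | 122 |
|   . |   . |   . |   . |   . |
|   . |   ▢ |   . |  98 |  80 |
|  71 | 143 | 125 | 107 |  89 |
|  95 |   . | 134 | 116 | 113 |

119

Row 4 is complete and sums to 535; that is the magic constant.
Using row 1: 86 + 83 + 140 + 122 + ? → (1,1) = 535 − 431 = 104.
The remaining cell in row 5 is (5,2) = 535 − 458 = 77.
Using column 4: 140 + 98 + 107 + 116 + ? → (2,4) = 535 − 461 = 74.
Using column 5: 122 + 80 + 89 + 113 + ? → (2,5) = 535 − 404 = 131.
Using anti-diagonal: 122 + 74 + 143 + 95 + ? → (3,3) = 535 − 434 = 101.
Column 3 must total 535; the given cells sum to 443, so (2,3) = 92.
Main diagonal needs 535; the known cells sum to 425, so (2,2) = 110.
Row 2: 110 + 92 + 74 + 131 + ? = 535, so (2,1) = 128.
Column 1 must total 535; the given cells sum to 398, so (3,1) = 137.
Column 2 needs 535; the known cells sum to 416, so (3,2) = 119.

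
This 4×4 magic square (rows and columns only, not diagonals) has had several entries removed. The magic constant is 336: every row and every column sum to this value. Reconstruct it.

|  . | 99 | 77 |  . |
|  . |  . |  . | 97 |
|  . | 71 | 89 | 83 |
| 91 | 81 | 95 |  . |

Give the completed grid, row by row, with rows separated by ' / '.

The remaining cell in row 3 is (3,1) = 336 − 243 = 93.
Using row 4: 91 + 81 + 95 + ? → (4,4) = 336 − 267 = 69.
Column 2 needs 336; the known cells sum to 251, so (2,2) = 85.
Column 3 needs 336; the known cells sum to 261, so (2,3) = 75.
From column 4, 336 − (97 + 83 + 69) gives (1,4) = 87.
Row 1 must total 336; the given cells sum to 263, so (1,1) = 73.
From row 2, 336 − (85 + 75 + 97) gives (2,1) = 79.

73 99 77 87 / 79 85 75 97 / 93 71 89 83 / 91 81 95 69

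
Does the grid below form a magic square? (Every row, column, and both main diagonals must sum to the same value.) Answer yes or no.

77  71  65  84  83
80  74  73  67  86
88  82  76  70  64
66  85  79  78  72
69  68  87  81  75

Row 1: 77 + 71 + 65 + 84 + 83 = 380.
Row 2: 80 + 74 + 73 + 67 + 86 = 380.
Row 3: 88 + 82 + 76 + 70 + 64 = 380.
Row 4: 66 + 85 + 79 + 78 + 72 = 380.
Row 5: 69 + 68 + 87 + 81 + 75 = 380.
Column 1: 77 + 80 + 88 + 66 + 69 = 380.
Column 2: 71 + 74 + 82 + 85 + 68 = 380.
Column 3: 65 + 73 + 76 + 79 + 87 = 380.
Column 4: 84 + 67 + 70 + 78 + 81 = 380.
Column 5: 83 + 86 + 64 + 72 + 75 = 380.
Main diagonal: 77 + 74 + 76 + 78 + 75 = 380.
Anti-diagonal: 83 + 67 + 76 + 85 + 69 = 380.
All lines sum to 380.

Yes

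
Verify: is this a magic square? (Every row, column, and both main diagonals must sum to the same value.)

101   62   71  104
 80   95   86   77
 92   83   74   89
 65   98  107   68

Yes

Row 1: 101 + 62 + 71 + 104 = 338.
Row 2: 80 + 95 + 86 + 77 = 338.
Row 3: 92 + 83 + 74 + 89 = 338.
Row 4: 65 + 98 + 107 + 68 = 338.
Column 1: 101 + 80 + 92 + 65 = 338.
Column 2: 62 + 95 + 83 + 98 = 338.
Column 3: 71 + 86 + 74 + 107 = 338.
Column 4: 104 + 77 + 89 + 68 = 338.
Main diagonal: 101 + 95 + 74 + 68 = 338.
Anti-diagonal: 104 + 86 + 83 + 65 = 338.
All lines sum to 338.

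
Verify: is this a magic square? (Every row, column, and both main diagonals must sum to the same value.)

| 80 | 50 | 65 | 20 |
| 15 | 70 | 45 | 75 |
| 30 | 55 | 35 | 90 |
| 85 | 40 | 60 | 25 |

Row 1: 80 + 50 + 65 + 20 = 215.
Row 2: 15 + 70 + 45 + 75 = 205.
Row 3: 30 + 55 + 35 + 90 = 210.
Row 4: 85 + 40 + 60 + 25 = 210.
Column 1: 80 + 15 + 30 + 85 = 210.
Column 2: 50 + 70 + 55 + 40 = 215.
Column 3: 65 + 45 + 35 + 60 = 205.
Column 4: 20 + 75 + 90 + 25 = 210.
Main diagonal: 80 + 70 + 35 + 25 = 210.
Anti-diagonal: 20 + 45 + 55 + 85 = 205.

No — anti-diagonal sums to 205 but column 1 sums to 210.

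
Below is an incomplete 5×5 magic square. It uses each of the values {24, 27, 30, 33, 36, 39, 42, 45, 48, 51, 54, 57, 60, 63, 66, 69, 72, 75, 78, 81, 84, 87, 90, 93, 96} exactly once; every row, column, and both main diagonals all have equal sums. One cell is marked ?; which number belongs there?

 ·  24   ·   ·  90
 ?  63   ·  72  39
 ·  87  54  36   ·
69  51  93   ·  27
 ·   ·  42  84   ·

96

The 25 entries sum to 1500, so each line sums to 1500/5 = 300.
Row 4 must total 300; the given cells sum to 240, so (4,4) = 60.
Column 2 must total 300; the given cells sum to 225, so (5,2) = 75.
Column 4: 72 + 36 + 60 + 84 + ? = 300, so (1,4) = 48.
Anti-diagonal must total 300; the given cells sum to 267, so (5,1) = 33.
Row 5 needs 300; the known cells sum to 234, so (5,5) = 66.
Column 5: 90 + 39 + 27 + 66 + ? = 300, so (3,5) = 78.
Main diagonal: 63 + 54 + 60 + 66 + ? = 300, so (1,1) = 57.
Row 1: 57 + 24 + 48 + 90 + ? = 300, so (1,3) = 81.
The remaining cell in row 3 is (3,1) = 300 − 255 = 45.
From column 1, 300 − (57 + 45 + 69 + 33) gives (2,1) = 96.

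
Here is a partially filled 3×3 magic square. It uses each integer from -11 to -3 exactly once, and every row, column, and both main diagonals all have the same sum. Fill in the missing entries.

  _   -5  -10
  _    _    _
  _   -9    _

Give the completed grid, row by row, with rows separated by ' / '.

The entries are -11 through -3, which sum to -63, so each line sums to -63/3 = -21.
From row 1, -21 − (-5 + (-10)) gives (1,1) = -6.
Column 2: -5 + (-9) + ? = -21, so (2,2) = -7.
Using main diagonal: -6 + (-7) + ? → (3,3) = -21 − (-13) = -8.
Anti-diagonal: -10 + (-7) + ? = -21, so (3,1) = -4.
Column 1: -6 + (-4) + ? = -21, so (2,1) = -11.
Column 3 must total -21; the given cells sum to -18, so (2,3) = -3.

-6 -5 -10 / -11 -7 -3 / -4 -9 -8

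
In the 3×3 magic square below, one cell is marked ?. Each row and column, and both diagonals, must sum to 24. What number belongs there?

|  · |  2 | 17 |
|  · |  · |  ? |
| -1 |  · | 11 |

-4

Using row 1: 2 + 17 + ? → (1,1) = 24 − 19 = 5.
Using row 3: -1 + 11 + ? → (3,2) = 24 − 10 = 14.
Using column 1: 5 + (-1) + ? → (2,1) = 24 − 4 = 20.
Column 2: 2 + 14 + ? = 24, so (2,2) = 8.
Column 3: 17 + 11 + ? = 24, so (2,3) = -4.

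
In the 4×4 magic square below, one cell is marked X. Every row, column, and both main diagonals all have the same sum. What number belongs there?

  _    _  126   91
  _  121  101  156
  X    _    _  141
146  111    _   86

81

Column 4 is complete and sums to 474; that is the magic constant.
Using row 2: 121 + 101 + 156 + ? → (2,1) = 474 − 378 = 96.
The remaining cell in row 4 is (4,3) = 474 − 343 = 131.
Column 3 must total 474; the given cells sum to 358, so (3,3) = 116.
The remaining cell in main diagonal is (1,1) = 474 − 323 = 151.
The remaining cell in anti-diagonal is (3,2) = 474 − 338 = 136.
Row 1 must total 474; the given cells sum to 368, so (1,2) = 106.
Row 3: 136 + 116 + 141 + ? = 474, so (3,1) = 81.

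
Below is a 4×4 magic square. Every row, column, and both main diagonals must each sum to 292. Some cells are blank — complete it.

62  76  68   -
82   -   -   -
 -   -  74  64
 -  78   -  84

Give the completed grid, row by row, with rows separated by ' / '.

The remaining cell in row 1 is (1,4) = 292 − 206 = 86.
Column 4: 86 + 64 + 84 + ? = 292, so (2,4) = 58.
Using main diagonal: 62 + 74 + 84 + ? → (2,2) = 292 − 220 = 72.
Row 2 needs 292; the known cells sum to 212, so (2,3) = 80.
From column 2, 292 − (76 + 72 + 78) gives (3,2) = 66.
Column 3 needs 292; the known cells sum to 222, so (4,3) = 70.
From anti-diagonal, 292 − (86 + 80 + 66) gives (4,1) = 60.
Using row 3: 66 + 74 + 64 + ? → (3,1) = 292 − 204 = 88.

62 76 68 86 / 82 72 80 58 / 88 66 74 64 / 60 78 70 84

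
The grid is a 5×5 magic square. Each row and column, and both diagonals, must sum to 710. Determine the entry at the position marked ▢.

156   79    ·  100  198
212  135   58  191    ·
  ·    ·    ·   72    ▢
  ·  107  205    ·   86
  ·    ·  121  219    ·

170

Row 1 needs 710; the known cells sum to 533, so (1,3) = 177.
Using row 2: 212 + 135 + 58 + 191 + ? → (2,5) = 710 − 596 = 114.
Column 3 must total 710; the given cells sum to 561, so (3,3) = 149.
From column 4, 710 − (100 + 191 + 72 + 219) gives (4,4) = 128.
The remaining cell in main diagonal is (5,5) = 710 − 568 = 142.
Using anti-diagonal: 198 + 191 + 149 + 107 + ? → (5,1) = 710 − 645 = 65.
Row 4 must total 710; the given cells sum to 526, so (4,1) = 184.
The remaining cell in row 5 is (5,2) = 710 − 547 = 163.
Column 1 must total 710; the given cells sum to 617, so (3,1) = 93.
Column 2: 79 + 135 + 107 + 163 + ? = 710, so (3,2) = 226.
Column 5 must total 710; the given cells sum to 540, so (3,5) = 170.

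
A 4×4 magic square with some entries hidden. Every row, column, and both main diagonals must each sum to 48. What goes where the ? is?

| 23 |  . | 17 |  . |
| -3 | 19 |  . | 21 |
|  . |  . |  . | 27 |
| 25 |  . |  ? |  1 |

15

Row 2: -3 + 19 + 21 + ? = 48, so (2,3) = 11.
From column 1, 48 − (23 + (-3) + 25) gives (3,1) = 3.
From column 4, 48 − (21 + 27 + 1) gives (1,4) = -1.
The remaining cell in main diagonal is (3,3) = 48 − 43 = 5.
Anti-diagonal: -1 + 11 + 25 + ? = 48, so (3,2) = 13.
The remaining cell in row 1 is (1,2) = 48 − 39 = 9.
Using column 2: 9 + 19 + 13 + ? → (4,2) = 48 − 41 = 7.
From column 3, 48 − (17 + 11 + 5) gives (4,3) = 15.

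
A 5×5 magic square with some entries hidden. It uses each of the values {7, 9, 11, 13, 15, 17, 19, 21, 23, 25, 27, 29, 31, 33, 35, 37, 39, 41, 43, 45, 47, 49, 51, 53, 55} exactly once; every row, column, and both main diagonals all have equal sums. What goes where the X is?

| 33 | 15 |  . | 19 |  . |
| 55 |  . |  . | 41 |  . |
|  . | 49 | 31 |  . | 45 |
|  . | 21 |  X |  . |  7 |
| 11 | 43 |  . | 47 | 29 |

The 25 entries sum to 775, so each line sums to 775/5 = 155.
From row 5, 155 − (11 + 43 + 47 + 29) gives (5,3) = 25.
From column 2, 155 − (15 + 49 + 21 + 43) gives (2,2) = 27.
From main diagonal, 155 − (33 + 27 + 31 + 29) gives (4,4) = 35.
From anti-diagonal, 155 − (41 + 31 + 21 + 11) gives (1,5) = 51.
Row 1 must total 155; the given cells sum to 118, so (1,3) = 37.
Column 4 must total 155; the given cells sum to 142, so (3,4) = 13.
Using column 5: 51 + 45 + 7 + 29 + ? → (2,5) = 155 − 132 = 23.
Row 2 needs 155; the known cells sum to 146, so (2,3) = 9.
Using row 3: 49 + 31 + 13 + 45 + ? → (3,1) = 155 − 138 = 17.
The remaining cell in column 1 is (4,1) = 155 − 116 = 39.
Using column 3: 37 + 9 + 31 + 25 + ? → (4,3) = 155 − 102 = 53.

53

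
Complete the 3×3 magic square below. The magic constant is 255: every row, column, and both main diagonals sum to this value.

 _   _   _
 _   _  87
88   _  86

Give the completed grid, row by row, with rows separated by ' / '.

84 89 82 / 83 85 87 / 88 81 86

Using row 3: 88 + 86 + ? → (3,2) = 255 − 174 = 81.
From column 3, 255 − (87 + 86) gives (1,3) = 82.
From anti-diagonal, 255 − (82 + 88) gives (2,2) = 85.
Row 2 must total 255; the given cells sum to 172, so (2,1) = 83.
Using column 1: 83 + 88 + ? → (1,1) = 255 − 171 = 84.
Column 2 needs 255; the known cells sum to 166, so (1,2) = 89.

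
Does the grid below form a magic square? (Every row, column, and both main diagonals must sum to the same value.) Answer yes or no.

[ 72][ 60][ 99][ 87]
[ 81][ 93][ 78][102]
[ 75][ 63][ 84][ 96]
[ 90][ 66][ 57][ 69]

No — column 4 sums to 354 but anti-diagonal sums to 318.

Row 1: 72 + 60 + 99 + 87 = 318.
Row 2: 81 + 93 + 78 + 102 = 354.
Row 3: 75 + 63 + 84 + 96 = 318.
Row 4: 90 + 66 + 57 + 69 = 282.
Column 1: 72 + 81 + 75 + 90 = 318.
Column 2: 60 + 93 + 63 + 66 = 282.
Column 3: 99 + 78 + 84 + 57 = 318.
Column 4: 87 + 102 + 96 + 69 = 354.
Main diagonal: 72 + 93 + 84 + 69 = 318.
Anti-diagonal: 87 + 78 + 63 + 90 = 318.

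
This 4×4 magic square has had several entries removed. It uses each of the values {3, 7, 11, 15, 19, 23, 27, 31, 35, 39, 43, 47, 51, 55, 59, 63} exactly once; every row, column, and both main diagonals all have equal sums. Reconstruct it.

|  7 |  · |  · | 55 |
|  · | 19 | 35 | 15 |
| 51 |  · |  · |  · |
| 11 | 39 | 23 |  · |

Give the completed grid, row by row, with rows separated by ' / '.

The 16 entries sum to 528, so each line sums to 528/4 = 132.
From row 2, 132 − (19 + 35 + 15) gives (2,1) = 63.
Using row 4: 11 + 39 + 23 + ? → (4,4) = 132 − 73 = 59.
Using column 4: 55 + 15 + 59 + ? → (3,4) = 132 − 129 = 3.
Main diagonal must total 132; the given cells sum to 85, so (3,3) = 47.
Anti-diagonal: 55 + 35 + 11 + ? = 132, so (3,2) = 31.
Column 2: 19 + 31 + 39 + ? = 132, so (1,2) = 43.
The remaining cell in column 3 is (1,3) = 132 − 105 = 27.

7 43 27 55 / 63 19 35 15 / 51 31 47 3 / 11 39 23 59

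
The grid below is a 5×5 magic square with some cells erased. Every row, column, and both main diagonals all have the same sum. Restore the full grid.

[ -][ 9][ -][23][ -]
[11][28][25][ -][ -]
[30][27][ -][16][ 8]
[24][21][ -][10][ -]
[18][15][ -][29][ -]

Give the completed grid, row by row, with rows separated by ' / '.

Column 2 is already complete: 9 + 28 + 27 + 21 + 15 = 100, so that is the magic constant.
From row 3, 100 − (30 + 27 + 16 + 8) gives (3,3) = 19.
Column 1 needs 100; the known cells sum to 83, so (1,1) = 17.
Column 4 needs 100; the known cells sum to 78, so (2,4) = 22.
From main diagonal, 100 − (17 + 28 + 19 + 10) gives (5,5) = 26.
Anti-diagonal must total 100; the given cells sum to 80, so (1,5) = 20.
Row 1 must total 100; the given cells sum to 69, so (1,3) = 31.
From row 2, 100 − (11 + 28 + 25 + 22) gives (2,5) = 14.
Row 5: 18 + 15 + 29 + 26 + ? = 100, so (5,3) = 12.
Column 3 must total 100; the given cells sum to 87, so (4,3) = 13.
The remaining cell in column 5 is (4,5) = 100 − 68 = 32.

17 9 31 23 20 / 11 28 25 22 14 / 30 27 19 16 8 / 24 21 13 10 32 / 18 15 12 29 26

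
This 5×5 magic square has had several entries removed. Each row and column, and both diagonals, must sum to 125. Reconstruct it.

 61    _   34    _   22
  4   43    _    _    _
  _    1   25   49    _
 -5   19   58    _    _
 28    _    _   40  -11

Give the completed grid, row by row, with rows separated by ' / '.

61 10 34 -2 22 / 4 43 -8 31 55 / 37 1 25 49 13 / -5 19 58 7 46 / 28 52 16 40 -11

Column 1 must total 125; the given cells sum to 88, so (3,1) = 37.
The remaining cell in main diagonal is (4,4) = 125 − 118 = 7.
Anti-diagonal needs 125; the known cells sum to 94, so (2,4) = 31.
Row 3 must total 125; the given cells sum to 112, so (3,5) = 13.
From row 4, 125 − (-5 + 19 + 58 + 7) gives (4,5) = 46.
Column 4 needs 125; the known cells sum to 127, so (1,4) = -2.
Column 5 needs 125; the known cells sum to 70, so (2,5) = 55.
Row 1: 61 + 34 + (-2) + 22 + ? = 125, so (1,2) = 10.
Using row 2: 4 + 43 + 31 + 55 + ? → (2,3) = 125 − 133 = -8.
Column 2: 10 + 43 + 1 + 19 + ? = 125, so (5,2) = 52.
Column 3 needs 125; the known cells sum to 109, so (5,3) = 16.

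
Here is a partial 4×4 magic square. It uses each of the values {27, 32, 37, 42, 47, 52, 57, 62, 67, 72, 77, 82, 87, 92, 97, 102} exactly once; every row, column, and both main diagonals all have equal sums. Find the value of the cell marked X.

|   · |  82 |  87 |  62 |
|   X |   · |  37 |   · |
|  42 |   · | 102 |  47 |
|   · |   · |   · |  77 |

97

The 16 entries sum to 1032, so each line sums to 1032/4 = 258.
From row 1, 258 − (82 + 87 + 62) gives (1,1) = 27.
Row 3 needs 258; the known cells sum to 191, so (3,2) = 67.
The remaining cell in column 3 is (4,3) = 258 − 226 = 32.
The remaining cell in column 4 is (2,4) = 258 − 186 = 72.
From main diagonal, 258 − (27 + 102 + 77) gives (2,2) = 52.
From anti-diagonal, 258 − (62 + 37 + 67) gives (4,1) = 92.
Using row 2: 52 + 37 + 72 + ? → (2,1) = 258 − 161 = 97.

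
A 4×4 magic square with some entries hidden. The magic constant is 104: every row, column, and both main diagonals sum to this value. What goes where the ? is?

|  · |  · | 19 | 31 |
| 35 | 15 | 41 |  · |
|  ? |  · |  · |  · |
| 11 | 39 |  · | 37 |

33

Using row 2: 35 + 15 + 41 + ? → (2,4) = 104 − 91 = 13.
The remaining cell in row 4 is (4,3) = 104 − 87 = 17.
Column 3 must total 104; the given cells sum to 77, so (3,3) = 27.
From column 4, 104 − (31 + 13 + 37) gives (3,4) = 23.
The remaining cell in main diagonal is (1,1) = 104 − 79 = 25.
Using anti-diagonal: 31 + 41 + 11 + ? → (3,2) = 104 − 83 = 21.
The remaining cell in row 1 is (1,2) = 104 − 75 = 29.
From row 3, 104 − (21 + 27 + 23) gives (3,1) = 33.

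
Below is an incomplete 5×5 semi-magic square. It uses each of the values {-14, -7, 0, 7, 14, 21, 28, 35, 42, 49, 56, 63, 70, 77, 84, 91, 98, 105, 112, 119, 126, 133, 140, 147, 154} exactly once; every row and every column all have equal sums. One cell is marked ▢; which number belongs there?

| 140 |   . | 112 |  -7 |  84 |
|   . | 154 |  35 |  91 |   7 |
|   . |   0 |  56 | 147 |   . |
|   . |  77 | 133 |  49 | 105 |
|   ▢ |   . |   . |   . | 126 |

42

The 25 entries sum to 1750, so each line sums to 1750/5 = 350.
The remaining cell in row 1 is (1,2) = 350 − 329 = 21.
From row 2, 350 − (154 + 35 + 91 + 7) gives (2,1) = 63.
The remaining cell in row 4 is (4,1) = 350 − 364 = -14.
Column 2 needs 350; the known cells sum to 252, so (5,2) = 98.
From column 3, 350 − (112 + 35 + 56 + 133) gives (5,3) = 14.
Using column 4: -7 + 91 + 147 + 49 + ? → (5,4) = 350 − 280 = 70.
Column 5 needs 350; the known cells sum to 322, so (3,5) = 28.
Row 3 needs 350; the known cells sum to 231, so (3,1) = 119.
From row 5, 350 − (98 + 14 + 70 + 126) gives (5,1) = 42.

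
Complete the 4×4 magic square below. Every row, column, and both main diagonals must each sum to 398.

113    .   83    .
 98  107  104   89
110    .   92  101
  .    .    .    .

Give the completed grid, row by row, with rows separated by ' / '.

113 80 83 122 / 98 107 104 89 / 110 95 92 101 / 77 116 119 86

Row 3 must total 398; the given cells sum to 303, so (3,2) = 95.
From column 1, 398 − (113 + 98 + 110) gives (4,1) = 77.
Column 3: 83 + 104 + 92 + ? = 398, so (4,3) = 119.
Using main diagonal: 113 + 107 + 92 + ? → (4,4) = 398 − 312 = 86.
Anti-diagonal: 104 + 95 + 77 + ? = 398, so (1,4) = 122.
From row 1, 398 − (113 + 83 + 122) gives (1,2) = 80.
From row 4, 398 − (77 + 119 + 86) gives (4,2) = 116.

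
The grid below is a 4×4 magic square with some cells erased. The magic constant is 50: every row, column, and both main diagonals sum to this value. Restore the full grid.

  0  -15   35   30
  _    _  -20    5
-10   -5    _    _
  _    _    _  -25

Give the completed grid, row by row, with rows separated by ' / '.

Using column 4: 30 + 5 + (-25) + ? → (3,4) = 50 − 10 = 40.
The remaining cell in anti-diagonal is (4,1) = 50 − 5 = 45.
Using row 3: -10 + (-5) + 40 + ? → (3,3) = 50 − 25 = 25.
Using column 1: 0 + (-10) + 45 + ? → (2,1) = 50 − 35 = 15.
From column 3, 50 − (35 + (-20) + 25) gives (4,3) = 10.
Main diagonal: 0 + 25 + (-25) + ? = 50, so (2,2) = 50.
The remaining cell in row 4 is (4,2) = 50 − 30 = 20.

0 -15 35 30 / 15 50 -20 5 / -10 -5 25 40 / 45 20 10 -25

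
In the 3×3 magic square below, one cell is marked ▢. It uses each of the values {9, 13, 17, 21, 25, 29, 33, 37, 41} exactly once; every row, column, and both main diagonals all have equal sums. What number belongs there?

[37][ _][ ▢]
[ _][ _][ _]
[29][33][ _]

21

The 9 entries sum to 225, so each line sums to 225/3 = 75.
Row 3 must total 75; the given cells sum to 62, so (3,3) = 13.
Column 1 needs 75; the known cells sum to 66, so (2,1) = 9.
Main diagonal needs 75; the known cells sum to 50, so (2,2) = 25.
From anti-diagonal, 75 − (25 + 29) gives (1,3) = 21.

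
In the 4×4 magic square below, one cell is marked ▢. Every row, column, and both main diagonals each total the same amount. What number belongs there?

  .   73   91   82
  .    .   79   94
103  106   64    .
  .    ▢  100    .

Column 3 is complete and sums to 334; that is the magic constant.
Row 1 must total 334; the given cells sum to 246, so (1,1) = 88.
Row 3: 103 + 106 + 64 + ? = 334, so (3,4) = 61.
Using column 4: 82 + 94 + 61 + ? → (4,4) = 334 − 237 = 97.
From main diagonal, 334 − (88 + 64 + 97) gives (2,2) = 85.
Anti-diagonal needs 334; the known cells sum to 267, so (4,1) = 67.
From row 2, 334 − (85 + 79 + 94) gives (2,1) = 76.
Row 4: 67 + 100 + 97 + ? = 334, so (4,2) = 70.

70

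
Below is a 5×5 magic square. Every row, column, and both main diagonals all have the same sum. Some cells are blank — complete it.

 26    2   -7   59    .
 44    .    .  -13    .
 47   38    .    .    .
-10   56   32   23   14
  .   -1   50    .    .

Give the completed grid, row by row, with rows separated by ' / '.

Row 4 is already complete: -10 + 56 + 32 + 23 + 14 = 115, so that is the magic constant.
The remaining cell in row 1 is (1,5) = 115 − 80 = 35.
Column 1 must total 115; the given cells sum to 107, so (5,1) = 8.
Column 2 needs 115; the known cells sum to 95, so (2,2) = 20.
The remaining cell in anti-diagonal is (3,3) = 115 − 86 = 29.
The remaining cell in column 3 is (2,3) = 115 − 104 = 11.
From main diagonal, 115 − (26 + 20 + 29 + 23) gives (5,5) = 17.
Row 2 needs 115; the known cells sum to 62, so (2,5) = 53.
Row 5 must total 115; the given cells sum to 74, so (5,4) = 41.
Column 4 needs 115; the known cells sum to 110, so (3,4) = 5.
From column 5, 115 − (35 + 53 + 14 + 17) gives (3,5) = -4.

26 2 -7 59 35 / 44 20 11 -13 53 / 47 38 29 5 -4 / -10 56 32 23 14 / 8 -1 50 41 17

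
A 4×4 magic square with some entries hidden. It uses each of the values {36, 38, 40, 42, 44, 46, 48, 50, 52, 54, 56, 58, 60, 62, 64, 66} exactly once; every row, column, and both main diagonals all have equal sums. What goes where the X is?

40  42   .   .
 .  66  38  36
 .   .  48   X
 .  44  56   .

The 16 entries sum to 816, so each line sums to 816/4 = 204.
Using row 2: 66 + 38 + 36 + ? → (2,1) = 204 − 140 = 64.
Using column 2: 42 + 66 + 44 + ? → (3,2) = 204 − 152 = 52.
The remaining cell in column 3 is (1,3) = 204 − 142 = 62.
Main diagonal needs 204; the known cells sum to 154, so (4,4) = 50.
Row 1 needs 204; the known cells sum to 144, so (1,4) = 60.
Row 4 must total 204; the given cells sum to 150, so (4,1) = 54.
Using column 1: 40 + 64 + 54 + ? → (3,1) = 204 − 158 = 46.
Column 4: 60 + 36 + 50 + ? = 204, so (3,4) = 58.

58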